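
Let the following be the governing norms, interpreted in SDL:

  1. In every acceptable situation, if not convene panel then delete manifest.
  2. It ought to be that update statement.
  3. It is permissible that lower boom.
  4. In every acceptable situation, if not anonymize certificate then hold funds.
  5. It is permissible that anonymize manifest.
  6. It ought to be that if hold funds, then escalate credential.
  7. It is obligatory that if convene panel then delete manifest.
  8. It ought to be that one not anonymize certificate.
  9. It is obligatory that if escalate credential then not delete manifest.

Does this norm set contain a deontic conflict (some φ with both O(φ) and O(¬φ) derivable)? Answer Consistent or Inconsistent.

Premises 1 and 7 cover both cases: O(¬convene_panel → delete_manifest) and O(convene_panel → delete_manifest). Since ¬convene_panel ∨ convene_panel is a tautology, O(delete_manifest) follows.
Premise 9 is O(escalate_credential → ¬delete_manifest); contrapositively O(delete_manifest → ¬escalate_credential). Since O(delete_manifest) holds, K gives O(¬escalate_credential).
The contrapositive of premise 6 (O(hold_funds → escalate_credential)) is O(¬escalate_credential → ¬hold_funds), and O(¬escalate_credential) is already established, so O(¬hold_funds).
Premise 4, O(¬anonymize_certificate → hold_funds), contraposes to O(¬hold_funds → anonymize_certificate); with O(¬hold_funds) we get O(anonymize_certificate).
However, premise 8 gives O(¬anonymize_certificate).
We now have both O(anonymize_certificate) and O(¬anonymize_certificate) — anonymize_certificate is simultaneously obligatory and forbidden, violating the D-axiom.

Inconsistent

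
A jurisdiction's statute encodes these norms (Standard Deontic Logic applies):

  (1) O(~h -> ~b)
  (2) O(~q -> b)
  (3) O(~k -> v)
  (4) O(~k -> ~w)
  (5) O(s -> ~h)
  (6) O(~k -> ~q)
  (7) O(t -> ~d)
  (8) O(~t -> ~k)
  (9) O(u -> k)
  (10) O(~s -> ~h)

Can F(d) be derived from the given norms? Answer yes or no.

Yes

Premises 5 and 10 are O(s -> ~h) and O(~s -> ~h); every ideal world satisfies s or ~s, so in either case ~h holds — hence O(~h).
Applying K to premise 1 (O(~h -> ~b)) and O(~h) yields O(~b).
Premise 2 is O(~q -> b); contrapositively O(~b -> q). Since O(~b) holds, K gives O(q).
Premise 6, O(~k -> ~q), contraposes to O(q -> k); with O(q) we get O(k).
The contrapositive of premise 8 (O(~t -> ~k)) is O(k -> t), and O(k) is already established, so O(t).
From O(t) and premise 7, O(t -> ~d), we obtain O(~d).
Premises 3, 4, 9 do not contribute to this derivation.
So O(~d) holds, i.e. F(d). The claim follows.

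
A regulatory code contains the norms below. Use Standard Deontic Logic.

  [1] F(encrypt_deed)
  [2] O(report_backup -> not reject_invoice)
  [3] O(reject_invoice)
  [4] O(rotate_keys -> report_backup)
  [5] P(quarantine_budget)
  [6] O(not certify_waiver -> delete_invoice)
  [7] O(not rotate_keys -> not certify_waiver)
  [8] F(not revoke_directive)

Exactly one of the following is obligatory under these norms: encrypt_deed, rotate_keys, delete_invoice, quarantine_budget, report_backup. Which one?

Premise 3 gives O(reject_invoice).
The contrapositive of premise 2 (O(report_backup -> not reject_invoice)) is O(reject_invoice -> not report_backup), and O(reject_invoice) is already established, so O(not report_backup).
The contrapositive of premise 4 (O(rotate_keys -> report_backup)) is O(not report_backup -> not rotate_keys), and O(not report_backup) is already established, so O(not rotate_keys).
Premise 7 is O(not rotate_keys -> not certify_waiver); since O(not rotate_keys), deontic closure gives O(not certify_waiver).
With premise 6, O(not certify_waiver -> delete_invoice), the K-axiom yields O(delete_invoice).
So O(delete_invoice) holds — delete_invoice is obligatory. None of the other listed options is made obligatory by any chain of premises.

delete_invoice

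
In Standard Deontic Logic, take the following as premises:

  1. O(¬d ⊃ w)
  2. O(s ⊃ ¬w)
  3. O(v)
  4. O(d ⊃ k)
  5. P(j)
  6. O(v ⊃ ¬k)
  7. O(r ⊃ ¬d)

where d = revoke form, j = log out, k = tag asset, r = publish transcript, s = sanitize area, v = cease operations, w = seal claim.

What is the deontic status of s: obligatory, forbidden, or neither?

Premise 3 gives O(v).
From O(v) and premise 6, O(v ⊃ ¬k), we obtain O(¬k).
The contrapositive of premise 4 (O(d ⊃ k)) is O(¬k ⊃ ¬d), and O(¬k) is already established, so O(¬d).
From O(¬d) and premise 1, O(¬d ⊃ w), we obtain O(w).
Premise 2 is O(s ⊃ ¬w); contrapositively O(w ⊃ ¬s). Since O(w) holds, K gives O(¬s).
Premises 5, 7 do not contribute to this derivation.
Thus O(¬s), which is F(s): s is forbidden.

Forbidden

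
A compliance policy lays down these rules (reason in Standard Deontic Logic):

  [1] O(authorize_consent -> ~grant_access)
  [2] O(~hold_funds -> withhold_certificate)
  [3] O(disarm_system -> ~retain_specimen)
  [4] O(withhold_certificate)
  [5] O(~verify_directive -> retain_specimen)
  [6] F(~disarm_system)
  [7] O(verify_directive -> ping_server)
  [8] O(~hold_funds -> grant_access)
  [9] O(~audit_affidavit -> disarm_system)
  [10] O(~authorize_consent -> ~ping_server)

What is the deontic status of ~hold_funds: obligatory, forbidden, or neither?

Forbidden

Premise 6 is F(~disarm_system), i.e. O(disarm_system).
Applying K to premise 3 (O(disarm_system -> ~retain_specimen)) and O(disarm_system) yields O(~retain_specimen).
Premise 5, O(~verify_directive -> retain_specimen), contraposes to O(~retain_specimen -> verify_directive); with O(~retain_specimen) we get O(verify_directive).
With premise 7, O(verify_directive -> ping_server), the K-axiom yields O(ping_server).
The contrapositive of premise 10 (O(~authorize_consent -> ~ping_server)) is O(ping_server -> authorize_consent), and O(ping_server) is already established, so O(authorize_consent).
Premise 1 is O(authorize_consent -> ~grant_access); since O(authorize_consent), deontic closure gives O(~grant_access).
Premise 8, O(~hold_funds -> grant_access), contraposes to O(~grant_access -> hold_funds); with O(~grant_access) we get O(hold_funds).
Premises 2, 4, 9 do not contribute to this derivation.
Thus O(hold_funds), which is F(~hold_funds): ~hold_funds is forbidden.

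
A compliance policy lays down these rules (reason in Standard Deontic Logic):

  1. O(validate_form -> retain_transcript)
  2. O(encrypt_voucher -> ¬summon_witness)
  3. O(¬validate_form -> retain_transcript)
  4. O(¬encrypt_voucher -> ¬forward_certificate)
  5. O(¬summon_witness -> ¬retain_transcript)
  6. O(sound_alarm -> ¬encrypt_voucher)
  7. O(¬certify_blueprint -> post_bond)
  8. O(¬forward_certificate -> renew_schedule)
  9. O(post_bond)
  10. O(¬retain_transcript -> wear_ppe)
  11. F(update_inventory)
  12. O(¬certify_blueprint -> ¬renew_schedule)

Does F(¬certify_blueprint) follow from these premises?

Yes

Premises 3 and 1 are O(¬validate_form -> retain_transcript) and O(validate_form -> retain_transcript); every ideal world satisfies ¬validate_form or validate_form, so in either case retain_transcript holds — hence O(retain_transcript).
Premise 5 is O(¬summon_witness -> ¬retain_transcript); contrapositively O(retain_transcript -> summon_witness). Since O(retain_transcript) holds, K gives O(summon_witness).
Premise 2 is O(encrypt_voucher -> ¬summon_witness); contrapositively O(summon_witness -> ¬encrypt_voucher). Since O(summon_witness) holds, K gives O(¬encrypt_voucher).
Applying K to premise 4 (O(¬encrypt_voucher -> ¬forward_certificate)) and O(¬encrypt_voucher) yields O(¬forward_certificate).
Applying K to premise 8 (O(¬forward_certificate -> renew_schedule)) and O(¬forward_certificate) yields O(renew_schedule).
Premise 12 is O(¬certify_blueprint -> ¬renew_schedule); contrapositively O(renew_schedule -> certify_blueprint). Since O(renew_schedule) holds, K gives O(certify_blueprint).
Premises 6, 7, 9, 10, 11 do not contribute to this derivation.
So O(certify_blueprint) holds, i.e. F(¬certify_blueprint). The claim follows.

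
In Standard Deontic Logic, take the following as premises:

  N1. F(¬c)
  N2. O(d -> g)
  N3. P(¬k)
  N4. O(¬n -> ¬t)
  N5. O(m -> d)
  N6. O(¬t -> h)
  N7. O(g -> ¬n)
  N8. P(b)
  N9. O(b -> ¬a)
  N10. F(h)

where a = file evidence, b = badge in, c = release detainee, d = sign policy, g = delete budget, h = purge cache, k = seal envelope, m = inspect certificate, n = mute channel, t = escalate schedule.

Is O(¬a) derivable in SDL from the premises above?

Premise 9 is O(b -> ¬a), but O(b) is not derivable from the premises (the permission P(b) asserts only ¬O(¬b), not O(b)), so it does not yield O(¬a).
No other premise forces O(¬a). An ideal world satisfying every premise can still have ¬a false, so O(¬a) is not derivable.

No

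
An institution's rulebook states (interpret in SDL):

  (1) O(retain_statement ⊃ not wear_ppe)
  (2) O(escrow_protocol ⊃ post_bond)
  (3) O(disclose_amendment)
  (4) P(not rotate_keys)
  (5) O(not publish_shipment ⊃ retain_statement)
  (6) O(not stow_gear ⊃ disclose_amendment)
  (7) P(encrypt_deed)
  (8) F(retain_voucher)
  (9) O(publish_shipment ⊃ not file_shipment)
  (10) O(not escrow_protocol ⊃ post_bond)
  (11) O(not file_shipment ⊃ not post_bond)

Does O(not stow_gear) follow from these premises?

No

Premise 6 is O(not stow_gear ⊃ disclose_amendment); even if O(disclose_amendment) held, inferring O(not stow_gear) would be affirming the consequent — invalid.
No other premise forces O(not stow_gear). An ideal world satisfying every premise can still have not stow_gear false, so O(not stow_gear) is not derivable.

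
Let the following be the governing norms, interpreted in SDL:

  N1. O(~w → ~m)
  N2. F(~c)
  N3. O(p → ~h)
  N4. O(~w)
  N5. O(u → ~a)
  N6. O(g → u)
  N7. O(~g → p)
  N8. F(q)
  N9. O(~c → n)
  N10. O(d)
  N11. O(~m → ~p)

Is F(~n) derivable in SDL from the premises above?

No

Premise 9 is O(~c → n), but O(~c) is not derivable from the premises, so it does not yield O(n).
No other premise forces O(n). An ideal world satisfying every premise can still have ~n true, so F(~n) is not derivable.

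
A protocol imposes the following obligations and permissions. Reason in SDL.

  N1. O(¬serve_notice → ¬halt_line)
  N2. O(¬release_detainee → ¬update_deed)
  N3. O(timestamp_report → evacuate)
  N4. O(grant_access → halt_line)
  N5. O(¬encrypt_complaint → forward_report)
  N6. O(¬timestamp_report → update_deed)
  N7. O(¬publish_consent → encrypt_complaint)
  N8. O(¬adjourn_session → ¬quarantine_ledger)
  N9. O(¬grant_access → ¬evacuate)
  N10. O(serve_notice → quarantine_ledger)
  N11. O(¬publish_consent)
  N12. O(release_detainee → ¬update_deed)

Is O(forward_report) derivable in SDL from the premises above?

Premise 5 is O(¬encrypt_complaint → forward_report), but O(¬encrypt_complaint) is not derivable from the premises, so it does not yield O(forward_report).
No other premise forces O(forward_report). An ideal world satisfying every premise can still have forward_report false, so O(forward_report) is not derivable.

No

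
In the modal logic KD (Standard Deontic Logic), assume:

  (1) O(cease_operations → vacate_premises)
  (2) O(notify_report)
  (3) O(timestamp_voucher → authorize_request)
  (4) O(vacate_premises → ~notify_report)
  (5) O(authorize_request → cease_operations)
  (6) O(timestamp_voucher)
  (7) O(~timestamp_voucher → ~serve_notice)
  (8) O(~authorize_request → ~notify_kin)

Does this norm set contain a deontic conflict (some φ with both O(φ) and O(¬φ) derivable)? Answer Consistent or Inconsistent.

Premise 6 states O(timestamp_voucher) outright.
Applying K to premise 3 (O(timestamp_voucher → authorize_request)) and O(timestamp_voucher) yields O(authorize_request).
Premise 5 is O(authorize_request → cease_operations); since O(authorize_request), deontic closure gives O(cease_operations).
From O(cease_operations) and premise 1, O(cease_operations → vacate_premises), we obtain O(vacate_premises).
Applying K to premise 4 (O(vacate_premises → ~notify_report)) and O(vacate_premises) yields O(~notify_report).
However, premise 2 gives O(notify_report).
We now have both O(~notify_report) and O(notify_report) — notify_report is simultaneously obligatory and forbidden, violating the D-axiom.

Inconsistent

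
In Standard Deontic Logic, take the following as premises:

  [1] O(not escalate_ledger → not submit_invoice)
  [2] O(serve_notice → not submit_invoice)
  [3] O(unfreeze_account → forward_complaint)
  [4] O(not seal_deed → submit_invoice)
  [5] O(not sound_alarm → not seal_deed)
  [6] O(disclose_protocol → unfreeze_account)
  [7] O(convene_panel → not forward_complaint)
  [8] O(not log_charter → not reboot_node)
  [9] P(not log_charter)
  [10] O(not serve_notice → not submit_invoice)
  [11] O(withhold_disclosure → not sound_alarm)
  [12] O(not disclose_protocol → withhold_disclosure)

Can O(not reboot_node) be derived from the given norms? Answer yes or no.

Premise 8 is O(not log_charter → not reboot_node), but O(not log_charter) is not derivable from the premises (the permission P(not log_charter) asserts only not O(log_charter), not O(not log_charter)), so it does not yield O(not reboot_node).
No other premise forces O(not reboot_node). An ideal world satisfying every premise can still have not reboot_node false, so O(not reboot_node) is not derivable.

No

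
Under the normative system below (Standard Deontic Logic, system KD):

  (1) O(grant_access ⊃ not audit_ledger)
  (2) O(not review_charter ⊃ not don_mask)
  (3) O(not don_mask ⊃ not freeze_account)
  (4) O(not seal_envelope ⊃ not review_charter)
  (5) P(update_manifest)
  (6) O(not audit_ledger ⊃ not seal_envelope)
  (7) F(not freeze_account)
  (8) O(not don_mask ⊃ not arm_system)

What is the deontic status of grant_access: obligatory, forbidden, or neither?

F(not freeze_account) at premise 7 means O(freeze_account).
Premise 3 is O(not don_mask ⊃ not freeze_account); contrapositively O(freeze_account ⊃ don_mask). Since O(freeze_account) holds, K gives O(don_mask).
Premise 2 is O(not review_charter ⊃ not don_mask); contrapositively O(don_mask ⊃ review_charter). Since O(don_mask) holds, K gives O(review_charter).
Premise 4 is O(not seal_envelope ⊃ not review_charter); contrapositively O(review_charter ⊃ seal_envelope). Since O(review_charter) holds, K gives O(seal_envelope).
The contrapositive of premise 6 (O(not audit_ledger ⊃ not seal_envelope)) is O(seal_envelope ⊃ audit_ledger), and O(seal_envelope) is already established, so O(audit_ledger).
Premise 1, O(grant_access ⊃ not audit_ledger), contraposes to O(audit_ledger ⊃ not grant_access); with O(audit_ledger) we get O(not grant_access).
Premises 5, 8 do not contribute to this derivation.
Thus O(not grant_access), which is F(grant_access): grant_access is forbidden.

Forbidden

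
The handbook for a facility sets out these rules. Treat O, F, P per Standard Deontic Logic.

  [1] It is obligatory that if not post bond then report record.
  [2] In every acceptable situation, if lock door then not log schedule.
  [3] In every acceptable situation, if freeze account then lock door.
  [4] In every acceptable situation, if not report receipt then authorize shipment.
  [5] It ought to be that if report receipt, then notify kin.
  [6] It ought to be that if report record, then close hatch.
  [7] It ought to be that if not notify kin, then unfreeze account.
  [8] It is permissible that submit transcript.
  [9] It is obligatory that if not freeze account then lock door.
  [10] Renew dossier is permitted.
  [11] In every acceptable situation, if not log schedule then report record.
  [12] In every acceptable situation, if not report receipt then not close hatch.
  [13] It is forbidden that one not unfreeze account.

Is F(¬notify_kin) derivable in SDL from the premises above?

Premises 3 and 9 cover both cases: O(freeze_account → lock_door) and O(¬freeze_account → lock_door). Since freeze_account ∨ ¬freeze_account is a tautology, O(lock_door) follows.
From O(lock_door) and premise 2, O(lock_door → ¬log_schedule), we obtain O(¬log_schedule).
Premise 11 is O(¬log_schedule → report_record); since O(¬log_schedule), deontic closure gives O(report_record).
From O(report_record) and premise 6, O(report_record → close_hatch), we obtain O(close_hatch).
The contrapositive of premise 12 (O(¬report_receipt → ¬close_hatch)) is O(close_hatch → report_receipt), and O(close_hatch) is already established, so O(report_receipt).
With premise 5, O(report_receipt → notify_kin), the K-axiom yields O(notify_kin).
Premises 1, 4, 7, 8, 10, 13 do not contribute to this derivation.
So O(notify_kin) holds, i.e. F(¬notify_kin). The claim follows.

Yes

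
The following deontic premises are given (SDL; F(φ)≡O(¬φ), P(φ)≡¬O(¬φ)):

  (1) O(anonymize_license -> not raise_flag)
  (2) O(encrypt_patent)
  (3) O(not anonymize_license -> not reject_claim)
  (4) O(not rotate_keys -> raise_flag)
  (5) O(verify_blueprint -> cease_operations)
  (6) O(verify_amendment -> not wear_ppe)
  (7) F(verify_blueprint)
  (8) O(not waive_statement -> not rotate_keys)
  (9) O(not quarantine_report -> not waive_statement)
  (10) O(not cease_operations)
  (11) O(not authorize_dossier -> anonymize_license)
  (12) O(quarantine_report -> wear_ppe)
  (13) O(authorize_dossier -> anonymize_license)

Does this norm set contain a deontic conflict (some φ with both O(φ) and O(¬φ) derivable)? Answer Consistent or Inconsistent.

Premise 5 is O(verify_blueprint -> cease_operations), but O(verify_blueprint) is not derivable from the premises, so it does not yield O(cease_operations).
So O(cease_operations) is not derivable, and the apparent clash with O(not cease_operations) does not arise.
A world satisfying every obligation exists (e.g. anonymize_license=true, authorize_dossier=false, cease_operations=false, encrypt_patent=true, quarantine_report=true, raise_flag=false, reject_claim=false, rotate_keys=true, verify_amendment=false, verify_blueprint=false, waive_statement=true, wear_ppe=true); no atom is both obligatory and forbidden, so the set is consistent.

Consistent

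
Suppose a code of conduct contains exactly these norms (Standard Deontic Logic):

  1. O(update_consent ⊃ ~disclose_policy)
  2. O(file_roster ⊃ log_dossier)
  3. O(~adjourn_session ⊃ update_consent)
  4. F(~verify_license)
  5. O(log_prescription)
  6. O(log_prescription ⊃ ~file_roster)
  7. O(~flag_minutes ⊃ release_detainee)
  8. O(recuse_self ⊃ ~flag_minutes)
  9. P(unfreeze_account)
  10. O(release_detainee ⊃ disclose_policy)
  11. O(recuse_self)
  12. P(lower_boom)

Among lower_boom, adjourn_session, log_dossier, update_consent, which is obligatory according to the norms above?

adjourn_session

From premise 11 we have O(recuse_self).
Applying K to premise 8 (O(recuse_self ⊃ ~flag_minutes)) and O(recuse_self) yields O(~flag_minutes).
Premise 7 is O(~flag_minutes ⊃ release_detainee); since O(~flag_minutes), deontic closure gives O(release_detainee).
With premise 10, O(release_detainee ⊃ disclose_policy), the K-axiom yields O(disclose_policy).
Premise 1 is O(update_consent ⊃ ~disclose_policy); contrapositively O(disclose_policy ⊃ ~update_consent). Since O(disclose_policy) holds, K gives O(~update_consent).
Premise 3, O(~adjourn_session ⊃ update_consent), contraposes to O(~update_consent ⊃ adjourn_session); with O(~update_consent) we get O(adjourn_session).
So O(adjourn_session) holds — adjourn_session is obligatory. None of the other listed options is made obligatory by any chain of premises.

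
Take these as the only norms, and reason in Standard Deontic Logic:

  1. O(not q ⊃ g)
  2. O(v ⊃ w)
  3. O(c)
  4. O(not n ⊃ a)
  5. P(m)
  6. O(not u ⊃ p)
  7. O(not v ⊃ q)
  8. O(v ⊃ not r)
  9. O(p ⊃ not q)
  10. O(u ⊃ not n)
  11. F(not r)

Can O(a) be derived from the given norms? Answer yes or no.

Premise 11, F(not r), is equivalent to O(r).
Premise 8 is O(v ⊃ not r); contrapositively O(r ⊃ not v). Since O(r) holds, K gives O(not v).
Applying K to premise 7 (O(not v ⊃ q)) and O(not v) yields O(q).
Premise 9 is O(p ⊃ not q); contrapositively O(q ⊃ not p). Since O(q) holds, K gives O(not p).
Premise 6, O(not u ⊃ p), contraposes to O(not p ⊃ u); with O(not p) we get O(u).
With premise 10, O(u ⊃ not n), the K-axiom yields O(not n).
With premise 4, O(not n ⊃ a), the K-axiom yields O(a).
Premises 1, 2, 3, 5 do not contribute to this derivation.
So O(a) follows.

Yes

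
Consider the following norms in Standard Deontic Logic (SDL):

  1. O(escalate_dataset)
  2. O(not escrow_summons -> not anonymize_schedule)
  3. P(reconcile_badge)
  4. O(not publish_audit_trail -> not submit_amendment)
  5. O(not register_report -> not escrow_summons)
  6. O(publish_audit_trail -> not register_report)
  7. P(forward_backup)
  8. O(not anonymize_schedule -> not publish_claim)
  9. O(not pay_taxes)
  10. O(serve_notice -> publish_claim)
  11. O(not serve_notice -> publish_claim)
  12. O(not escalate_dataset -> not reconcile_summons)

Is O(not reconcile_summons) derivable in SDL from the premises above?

Premise 12 is O(not escalate_dataset -> not reconcile_summons), but O(not escalate_dataset) is not derivable from the premises, so it does not yield O(not reconcile_summons).
No other premise forces O(not reconcile_summons). An ideal world satisfying every premise can still have not reconcile_summons false, so O(not reconcile_summons) is not derivable.

No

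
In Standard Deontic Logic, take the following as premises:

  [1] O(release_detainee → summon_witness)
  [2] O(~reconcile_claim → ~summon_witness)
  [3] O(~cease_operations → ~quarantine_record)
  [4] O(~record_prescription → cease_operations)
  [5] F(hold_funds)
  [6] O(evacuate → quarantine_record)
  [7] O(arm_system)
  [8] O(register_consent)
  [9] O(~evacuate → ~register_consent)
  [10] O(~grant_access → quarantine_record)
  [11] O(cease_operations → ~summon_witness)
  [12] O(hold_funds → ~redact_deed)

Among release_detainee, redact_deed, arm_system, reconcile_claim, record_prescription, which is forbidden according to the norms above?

Premise 8 gives O(register_consent).
Premise 9, O(~evacuate → ~register_consent), contraposes to O(register_consent → evacuate); with O(register_consent) we get O(evacuate).
Premise 6 is O(evacuate → quarantine_record); since O(evacuate), deontic closure gives O(quarantine_record).
Premise 3, O(~cease_operations → ~quarantine_record), contraposes to O(quarantine_record → cease_operations); with O(quarantine_record) we get O(cease_operations).
Applying K to premise 11 (O(cease_operations → ~summon_witness)) and O(cease_operations) yields O(~summon_witness).
Premise 1, O(release_detainee → summon_witness), contraposes to O(~summon_witness → ~release_detainee); with O(~summon_witness) we get O(~release_detainee).
So O(~release_detainee) holds, i.e. release_detainee is forbidden. None of the other listed options is forbidden under the premises.

release_detainee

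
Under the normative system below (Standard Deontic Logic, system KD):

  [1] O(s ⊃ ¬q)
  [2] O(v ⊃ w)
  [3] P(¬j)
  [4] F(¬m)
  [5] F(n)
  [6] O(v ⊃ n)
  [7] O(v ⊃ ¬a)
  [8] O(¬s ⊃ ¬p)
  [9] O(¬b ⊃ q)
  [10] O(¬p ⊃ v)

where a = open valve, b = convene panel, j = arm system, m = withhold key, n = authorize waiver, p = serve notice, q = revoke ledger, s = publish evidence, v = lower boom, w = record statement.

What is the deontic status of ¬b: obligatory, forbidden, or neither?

Forbidden

F(n) at premise 5 means O(¬n).
Premise 6 is O(v ⊃ n); contrapositively O(¬n ⊃ ¬v). Since O(¬n) holds, K gives O(¬v).
The contrapositive of premise 10 (O(¬p ⊃ v)) is O(¬v ⊃ p), and O(¬v) is already established, so O(p).
Premise 8, O(¬s ⊃ ¬p), contraposes to O(p ⊃ s); with O(p) we get O(s).
From O(s) and premise 1, O(s ⊃ ¬q), we obtain O(¬q).
Premise 9, O(¬b ⊃ q), contraposes to O(¬q ⊃ b); with O(¬q) we get O(b).
Premises 2, 3, 4, 7 do not contribute to this derivation.
Thus O(b), which is F(¬b): ¬b is forbidden.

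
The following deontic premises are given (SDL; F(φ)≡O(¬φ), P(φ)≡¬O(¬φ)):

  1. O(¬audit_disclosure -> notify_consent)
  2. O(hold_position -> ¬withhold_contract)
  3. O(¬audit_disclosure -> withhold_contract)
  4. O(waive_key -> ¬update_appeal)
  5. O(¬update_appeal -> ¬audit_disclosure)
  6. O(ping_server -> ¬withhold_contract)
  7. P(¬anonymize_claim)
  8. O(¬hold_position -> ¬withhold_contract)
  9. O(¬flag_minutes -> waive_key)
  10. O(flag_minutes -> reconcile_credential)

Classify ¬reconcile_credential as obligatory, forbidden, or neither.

Premises 2 and 8 cover both cases: O(hold_position -> ¬withhold_contract) and O(¬hold_position -> ¬withhold_contract). Since hold_position ∨ ¬hold_position is a tautology, O(¬withhold_contract) follows.
Premise 3 is O(¬audit_disclosure -> withhold_contract); contrapositively O(¬withhold_contract -> audit_disclosure). Since O(¬withhold_contract) holds, K gives O(audit_disclosure).
Premise 5, O(¬update_appeal -> ¬audit_disclosure), contraposes to O(audit_disclosure -> update_appeal); with O(audit_disclosure) we get O(update_appeal).
The contrapositive of premise 4 (O(waive_key -> ¬update_appeal)) is O(update_appeal -> ¬waive_key), and O(update_appeal) is already established, so O(¬waive_key).
The contrapositive of premise 9 (O(¬flag_minutes -> waive_key)) is O(¬waive_key -> flag_minutes), and O(¬waive_key) is already established, so O(flag_minutes).
Applying K to premise 10 (O(flag_minutes -> reconcile_credential)) and O(flag_minutes) yields O(reconcile_credential).
Premises 1, 6, 7 do not contribute to this derivation.
Thus O(reconcile_credential), which is F(¬reconcile_credential): ¬reconcile_credential is forbidden.

Forbidden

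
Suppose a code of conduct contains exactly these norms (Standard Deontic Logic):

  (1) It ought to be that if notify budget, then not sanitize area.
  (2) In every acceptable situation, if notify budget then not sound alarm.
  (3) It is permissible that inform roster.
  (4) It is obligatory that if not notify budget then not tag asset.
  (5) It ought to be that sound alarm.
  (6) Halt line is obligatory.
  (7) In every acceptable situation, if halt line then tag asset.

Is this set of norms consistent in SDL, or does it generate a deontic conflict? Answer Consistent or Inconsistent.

Premise 5 gives O(sound_alarm).
The contrapositive of premise 2 (O(notify_budget → ¬sound_alarm)) is O(sound_alarm → ¬notify_budget), and O(sound_alarm) is already established, so O(¬notify_budget).
Premise 4 is O(¬notify_budget → ¬tag_asset); since O(¬notify_budget), deontic closure gives O(¬tag_asset).
The contrapositive of premise 7 (O(halt_line → tag_asset)) is O(¬tag_asset → ¬halt_line), and O(¬tag_asset) is already established, so O(¬halt_line).
But premise 6 directly asserts O(halt_line).
We now have both O(¬halt_line) and O(halt_line) — halt_line is simultaneously obligatory and forbidden, violating the D-axiom.

Inconsistent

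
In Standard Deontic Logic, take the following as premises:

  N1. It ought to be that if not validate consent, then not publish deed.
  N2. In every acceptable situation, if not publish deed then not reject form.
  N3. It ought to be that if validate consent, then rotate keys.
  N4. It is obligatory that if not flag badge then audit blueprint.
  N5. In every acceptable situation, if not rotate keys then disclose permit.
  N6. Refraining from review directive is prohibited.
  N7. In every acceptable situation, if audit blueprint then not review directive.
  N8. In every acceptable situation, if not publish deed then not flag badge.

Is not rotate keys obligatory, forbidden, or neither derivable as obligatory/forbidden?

Forbidden

F(¬review_directive) at premise 6 means O(review_directive).
Premise 7, O(audit_blueprint → ¬review_directive), contraposes to O(review_directive → ¬audit_blueprint); with O(review_directive) we get O(¬audit_blueprint).
Premise 4, O(¬flag_badge → audit_blueprint), contraposes to O(¬audit_blueprint → flag_badge); with O(¬audit_blueprint) we get O(flag_badge).
Premise 8 is O(¬publish_deed → ¬flag_badge); contrapositively O(flag_badge → publish_deed). Since O(flag_badge) holds, K gives O(publish_deed).
Premise 1, O(¬validate_consent → ¬publish_deed), contraposes to O(publish_deed → validate_consent); with O(publish_deed) we get O(validate_consent).
Premise 3 is O(validate_consent → rotate_keys); since O(validate_consent), deontic closure gives O(rotate_keys).
Premises 2, 5 do not contribute to this derivation.
Thus O(rotate_keys), which is F(¬rotate_keys): ¬rotate_keys is forbidden.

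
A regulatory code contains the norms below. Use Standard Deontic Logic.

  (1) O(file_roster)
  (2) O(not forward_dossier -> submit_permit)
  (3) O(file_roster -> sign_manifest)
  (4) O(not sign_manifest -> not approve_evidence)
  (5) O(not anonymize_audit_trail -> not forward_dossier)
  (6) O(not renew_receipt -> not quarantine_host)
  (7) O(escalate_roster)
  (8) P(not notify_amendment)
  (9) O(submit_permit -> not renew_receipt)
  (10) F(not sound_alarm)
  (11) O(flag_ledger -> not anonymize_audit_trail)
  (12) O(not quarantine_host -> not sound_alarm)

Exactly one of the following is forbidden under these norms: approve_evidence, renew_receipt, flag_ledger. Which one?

F(not sound_alarm) at premise 10 means O(sound_alarm).
Premise 12 is O(not quarantine_host -> not sound_alarm); contrapositively O(sound_alarm -> quarantine_host). Since O(sound_alarm) holds, K gives O(quarantine_host).
Premise 6 is O(not renew_receipt -> not quarantine_host); contrapositively O(quarantine_host -> renew_receipt). Since O(quarantine_host) holds, K gives O(renew_receipt).
Premise 9 is O(submit_permit -> not renew_receipt); contrapositively O(renew_receipt -> not submit_permit). Since O(renew_receipt) holds, K gives O(not submit_permit).
Premise 2, O(not forward_dossier -> submit_permit), contraposes to O(not submit_permit -> forward_dossier); with O(not submit_permit) we get O(forward_dossier).
Premise 5, O(not anonymize_audit_trail -> not forward_dossier), contraposes to O(forward_dossier -> anonymize_audit_trail); with O(forward_dossier) we get O(anonymize_audit_trail).
Premise 11, O(flag_ledger -> not anonymize_audit_trail), contraposes to O(anonymize_audit_trail -> not flag_ledger); with O(anonymize_audit_trail) we get O(not flag_ledger).
So O(not flag_ledger) holds, i.e. flag_ledger is forbidden. None of the other listed options is forbidden under the premises.

flag_ledger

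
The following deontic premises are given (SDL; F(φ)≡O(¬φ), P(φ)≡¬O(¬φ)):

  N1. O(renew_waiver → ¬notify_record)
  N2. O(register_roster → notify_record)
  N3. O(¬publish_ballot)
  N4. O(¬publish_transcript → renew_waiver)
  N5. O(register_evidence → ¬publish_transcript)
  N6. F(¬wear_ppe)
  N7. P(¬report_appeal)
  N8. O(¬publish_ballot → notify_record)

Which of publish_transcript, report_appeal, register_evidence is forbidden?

Premise 3 gives O(¬publish_ballot).
From O(¬publish_ballot) and premise 8, O(¬publish_ballot → notify_record), we obtain O(notify_record).
Premise 1 is O(renew_waiver → ¬notify_record); contrapositively O(notify_record → ¬renew_waiver). Since O(notify_record) holds, K gives O(¬renew_waiver).
The contrapositive of premise 4 (O(¬publish_transcript → renew_waiver)) is O(¬renew_waiver → publish_transcript), and O(¬renew_waiver) is already established, so O(publish_transcript).
Premise 5 is O(register_evidence → ¬publish_transcript); contrapositively O(publish_transcript → ¬register_evidence). Since O(publish_transcript) holds, K gives O(¬register_evidence).
So O(¬register_evidence) holds, i.e. register_evidence is forbidden. None of the other listed options is forbidden under the premises.

register_evidence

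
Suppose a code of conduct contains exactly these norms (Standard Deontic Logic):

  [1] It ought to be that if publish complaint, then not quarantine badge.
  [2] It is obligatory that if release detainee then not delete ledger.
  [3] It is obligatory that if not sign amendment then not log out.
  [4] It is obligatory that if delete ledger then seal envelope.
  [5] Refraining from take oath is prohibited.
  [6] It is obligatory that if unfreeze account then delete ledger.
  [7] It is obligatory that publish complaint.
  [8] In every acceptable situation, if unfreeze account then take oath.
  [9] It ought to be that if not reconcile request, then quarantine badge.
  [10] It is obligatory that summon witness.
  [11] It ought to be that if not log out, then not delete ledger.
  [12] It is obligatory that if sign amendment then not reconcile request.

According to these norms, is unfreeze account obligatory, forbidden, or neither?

Premise 7 states O(publish_complaint) outright.
From O(publish_complaint) and premise 1, O(publish_complaint → ¬quarantine_badge), we obtain O(¬quarantine_badge).
Premise 9 is O(¬reconcile_request → quarantine_badge); contrapositively O(¬quarantine_badge → reconcile_request). Since O(¬quarantine_badge) holds, K gives O(reconcile_request).
Premise 12, O(sign_amendment → ¬reconcile_request), contraposes to O(reconcile_request → ¬sign_amendment); with O(reconcile_request) we get O(¬sign_amendment).
With premise 3, O(¬sign_amendment → ¬log_out), the K-axiom yields O(¬log_out).
Premise 11 is O(¬log_out → ¬delete_ledger); since O(¬log_out), deontic closure gives O(¬delete_ledger).
Premise 6 is O(unfreeze_account → delete_ledger); contrapositively O(¬delete_ledger → ¬unfreeze_account). Since O(¬delete_ledger) holds, K gives O(¬unfreeze_account).
Premises 2, 4, 5, 8, 10 do not contribute to this derivation.
Thus O(¬unfreeze_account), which is F(unfreeze_account): unfreeze_account is forbidden.

Forbidden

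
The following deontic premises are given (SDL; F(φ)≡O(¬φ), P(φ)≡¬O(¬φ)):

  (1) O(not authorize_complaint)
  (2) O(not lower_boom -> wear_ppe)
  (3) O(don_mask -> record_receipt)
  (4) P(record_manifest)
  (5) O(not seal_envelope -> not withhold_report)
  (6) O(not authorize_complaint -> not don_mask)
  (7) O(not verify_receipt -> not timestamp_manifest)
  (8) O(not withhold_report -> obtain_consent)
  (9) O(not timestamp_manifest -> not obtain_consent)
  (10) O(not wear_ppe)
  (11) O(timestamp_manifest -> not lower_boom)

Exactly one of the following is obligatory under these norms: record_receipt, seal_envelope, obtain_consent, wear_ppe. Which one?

seal_envelope

From premise 10 we have O(not wear_ppe).
Premise 2, O(not lower_boom -> wear_ppe), contraposes to O(not wear_ppe -> lower_boom); with O(not wear_ppe) we get O(lower_boom).
Premise 11 is O(timestamp_manifest -> not lower_boom); contrapositively O(lower_boom -> not timestamp_manifest). Since O(lower_boom) holds, K gives O(not timestamp_manifest).
Premise 9 is O(not timestamp_manifest -> not obtain_consent); since O(not timestamp_manifest), deontic closure gives O(not obtain_consent).
Premise 8, O(not withhold_report -> obtain_consent), contraposes to O(not obtain_consent -> withhold_report); with O(not obtain_consent) we get O(withhold_report).
Premise 5 is O(not seal_envelope -> not withhold_report); contrapositively O(withhold_report -> seal_envelope). Since O(withhold_report) holds, K gives O(seal_envelope).
So O(seal_envelope) holds — seal_envelope is obligatory. None of the other listed options is made obligatory by any chain of premises.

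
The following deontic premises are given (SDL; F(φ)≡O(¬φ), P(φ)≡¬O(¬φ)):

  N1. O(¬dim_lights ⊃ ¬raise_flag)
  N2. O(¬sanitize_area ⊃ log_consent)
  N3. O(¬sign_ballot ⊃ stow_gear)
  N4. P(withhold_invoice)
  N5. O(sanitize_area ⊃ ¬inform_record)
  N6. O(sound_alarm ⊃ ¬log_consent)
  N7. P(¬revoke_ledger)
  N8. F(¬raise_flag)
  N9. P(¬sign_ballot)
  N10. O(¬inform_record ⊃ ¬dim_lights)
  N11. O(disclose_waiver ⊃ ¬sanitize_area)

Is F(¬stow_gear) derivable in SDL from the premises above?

Premise 3 is O(¬sign_ballot ⊃ stow_gear), but O(¬sign_ballot) is not derivable from the premises (the permission P(¬sign_ballot) asserts only ¬O(sign_ballot), not O(¬sign_ballot)), so it does not yield O(stow_gear).
No other premise forces O(stow_gear). An ideal world satisfying every premise can still have ¬stow_gear true, so F(¬stow_gear) is not derivable.

No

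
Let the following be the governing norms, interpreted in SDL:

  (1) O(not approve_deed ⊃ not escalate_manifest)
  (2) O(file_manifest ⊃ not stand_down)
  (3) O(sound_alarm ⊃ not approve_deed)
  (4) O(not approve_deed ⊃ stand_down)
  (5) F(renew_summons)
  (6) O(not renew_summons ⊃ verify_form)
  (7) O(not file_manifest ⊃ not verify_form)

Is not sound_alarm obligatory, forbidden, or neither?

Obligatory

Premise 5 is F(renew_summons), i.e. O(not renew_summons).
With premise 6, O(not renew_summons ⊃ verify_form), the K-axiom yields O(verify_form).
The contrapositive of premise 7 (O(not file_manifest ⊃ not verify_form)) is O(verify_form ⊃ file_manifest), and O(verify_form) is already established, so O(file_manifest).
From O(file_manifest) and premise 2, O(file_manifest ⊃ not stand_down), we obtain O(not stand_down).
The contrapositive of premise 4 (O(not approve_deed ⊃ stand_down)) is O(not stand_down ⊃ approve_deed), and O(not stand_down) is already established, so O(approve_deed).
Premise 3 is O(sound_alarm ⊃ not approve_deed); contrapositively O(approve_deed ⊃ not sound_alarm). Since O(approve_deed) holds, K gives O(not sound_alarm).
Premise 1 does not contribute to this derivation.
Hence not sound_alarm is obligatory.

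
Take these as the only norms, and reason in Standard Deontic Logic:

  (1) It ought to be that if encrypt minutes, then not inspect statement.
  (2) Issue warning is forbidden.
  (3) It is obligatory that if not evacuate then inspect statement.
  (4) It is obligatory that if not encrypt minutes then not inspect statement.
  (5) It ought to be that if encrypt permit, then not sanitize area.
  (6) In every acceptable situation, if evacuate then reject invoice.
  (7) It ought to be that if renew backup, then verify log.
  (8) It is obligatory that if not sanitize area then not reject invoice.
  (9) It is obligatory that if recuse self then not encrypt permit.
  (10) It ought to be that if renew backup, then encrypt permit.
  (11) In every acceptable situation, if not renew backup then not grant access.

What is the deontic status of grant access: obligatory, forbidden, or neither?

Premises 4 and 1 are O(¬encrypt_minutes → ¬inspect_statement) and O(encrypt_minutes → ¬inspect_statement); every ideal world satisfies ¬encrypt_minutes or encrypt_minutes, so in either case ¬inspect_statement holds — hence O(¬inspect_statement).
The contrapositive of premise 3 (O(¬evacuate → inspect_statement)) is O(¬inspect_statement → evacuate), and O(¬inspect_statement) is already established, so O(evacuate).
Premise 6 is O(evacuate → reject_invoice); since O(evacuate), deontic closure gives O(reject_invoice).
The contrapositive of premise 8 (O(¬sanitize_area → ¬reject_invoice)) is O(reject_invoice → sanitize_area), and O(reject_invoice) is already established, so O(sanitize_area).
Premise 5 is O(encrypt_permit → ¬sanitize_area); contrapositively O(sanitize_area → ¬encrypt_permit). Since O(sanitize_area) holds, K gives O(¬encrypt_permit).
Premise 10 is O(renew_backup → encrypt_permit); contrapositively O(¬encrypt_permit → ¬renew_backup). Since O(¬encrypt_permit) holds, K gives O(¬renew_backup).
From O(¬renew_backup) and premise 11, O(¬renew_backup → ¬grant_access), we obtain O(¬grant_access).
Premises 2, 7, 9 do not contribute to this derivation.
Thus O(¬grant_access), which is F(grant_access): grant_access is forbidden.

Forbidden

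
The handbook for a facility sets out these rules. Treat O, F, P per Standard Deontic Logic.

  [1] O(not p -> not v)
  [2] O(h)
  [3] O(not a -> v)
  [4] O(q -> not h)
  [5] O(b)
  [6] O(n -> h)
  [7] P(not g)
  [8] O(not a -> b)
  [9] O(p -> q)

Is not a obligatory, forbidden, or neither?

Forbidden

From premise 2 we have O(h).
The contrapositive of premise 4 (O(q -> not h)) is O(h -> not q), and O(h) is already established, so O(not q).
Premise 9 is O(p -> q); contrapositively O(not q -> not p). Since O(not q) holds, K gives O(not p).
With premise 1, O(not p -> not v), the K-axiom yields O(not v).
Premise 3 is O(not a -> v); contrapositively O(not v -> a). Since O(not v) holds, K gives O(a).
Premises 5, 6, 7, 8 do not contribute to this derivation.
Thus O(a), which is F(not a): not a is forbidden.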